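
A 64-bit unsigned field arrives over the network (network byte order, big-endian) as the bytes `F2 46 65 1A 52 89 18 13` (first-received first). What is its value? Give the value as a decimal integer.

Big-endian: lowest address holds the most-significant byte.
The bytes are already most-significant first: 0xF246651A52891813.
0xF246651A52891813 = 17457752169276577811.

17457752169276577811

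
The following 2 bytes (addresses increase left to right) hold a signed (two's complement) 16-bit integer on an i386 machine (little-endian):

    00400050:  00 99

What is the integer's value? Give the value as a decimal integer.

Little-endian stores the least-significant byte at the lowest address.
Reassemble most-significant byte first: 99 00 → 0x9900.
Top bit is set, so as a signed 16-bit value this is 0x9900 − 2^16 = -26368.

-26368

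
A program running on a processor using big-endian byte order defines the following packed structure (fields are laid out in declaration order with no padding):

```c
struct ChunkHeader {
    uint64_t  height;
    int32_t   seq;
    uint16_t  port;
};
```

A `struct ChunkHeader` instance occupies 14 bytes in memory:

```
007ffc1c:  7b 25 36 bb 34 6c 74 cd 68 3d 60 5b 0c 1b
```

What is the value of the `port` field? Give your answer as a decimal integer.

`port` follows `height` (8 B), `seq` (4 B), so it starts at offset 8 + 4 = 12 and occupies 2 bytes.
Bytes at offsets 12..13: 0C 1B.
Big-endian stores the most-significant byte at the lowest address.
The bytes are already most-significant first: 0x0C1B.
0x0C1B = 3099.

3099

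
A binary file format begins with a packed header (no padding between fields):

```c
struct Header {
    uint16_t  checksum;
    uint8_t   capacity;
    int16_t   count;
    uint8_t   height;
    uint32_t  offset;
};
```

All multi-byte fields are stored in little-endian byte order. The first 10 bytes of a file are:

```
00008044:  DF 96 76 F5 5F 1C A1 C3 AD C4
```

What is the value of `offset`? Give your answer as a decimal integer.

`offset` follows `checksum` (2 B), `capacity` (1 B), `count` (2 B), `height` (1 B), so it starts at offset 2 + 1 + 2 + 1 = 6 and occupies 4 bytes.
Bytes at offsets 6..9: A1 C3 AD C4.
In little-endian order the low byte comes first in memory.
Reassemble most-significant byte first: C4 AD C3 A1 → 0xC4ADC3A1.
0xC4ADC3A1 = 3299722145.

3299722145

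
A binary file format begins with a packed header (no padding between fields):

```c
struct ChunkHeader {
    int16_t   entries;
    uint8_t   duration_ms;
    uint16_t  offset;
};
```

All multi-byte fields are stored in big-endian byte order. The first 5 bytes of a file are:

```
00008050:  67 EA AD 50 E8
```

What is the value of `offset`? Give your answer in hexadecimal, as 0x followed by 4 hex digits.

`offset` follows `entries` (2 B), `duration_ms` (1 B), so it starts at offset 2 + 1 = 3 and occupies 2 bytes.
Bytes at offsets 3..4: 50 E8.
Big-endian: lowest address holds the most-significant byte.
The bytes are already most-significant first: 0x50E8.

0x50E8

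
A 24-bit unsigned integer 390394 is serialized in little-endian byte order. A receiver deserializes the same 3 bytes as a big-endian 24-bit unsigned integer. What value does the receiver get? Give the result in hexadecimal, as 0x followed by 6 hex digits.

0xFAF405

390394 in 24-bit hexadecimal is 0x05F4FA.
Stored little-endian, the bytes at ascending addresses are FA F4 05.
Read back as big-endian, the last byte is least significant, giving 0xFAF405.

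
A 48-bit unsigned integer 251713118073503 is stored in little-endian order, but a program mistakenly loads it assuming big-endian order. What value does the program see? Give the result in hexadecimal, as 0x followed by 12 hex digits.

0x9FF2FC86EEE4

251713118073503 in 48-bit hexadecimal is 0xE4EE86FCF29F.
Stored little-endian, the bytes at ascending addresses are 9F F2 FC 86 EE E4.
Read back as big-endian, the last byte is least significant, giving 0x9FF2FC86EEE4.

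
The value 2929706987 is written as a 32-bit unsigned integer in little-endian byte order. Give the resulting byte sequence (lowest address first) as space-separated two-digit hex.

2929706987 in hexadecimal, padded to 32 bits, is 0xAE9FC7EB.
Split into bytes (most-significant first): AE 9F C7 EB.
Little-endian: lowest address holds the least-significant byte.
So at ascending addresses the bytes are EB C7 9F AE.

EB C7 9F AE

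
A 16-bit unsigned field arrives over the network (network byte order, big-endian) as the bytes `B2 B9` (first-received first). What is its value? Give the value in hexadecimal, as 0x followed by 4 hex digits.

0xB2B9

Big-endian stores the most-significant byte at the lowest address.
The bytes are already most-significant first: 0xB2B9.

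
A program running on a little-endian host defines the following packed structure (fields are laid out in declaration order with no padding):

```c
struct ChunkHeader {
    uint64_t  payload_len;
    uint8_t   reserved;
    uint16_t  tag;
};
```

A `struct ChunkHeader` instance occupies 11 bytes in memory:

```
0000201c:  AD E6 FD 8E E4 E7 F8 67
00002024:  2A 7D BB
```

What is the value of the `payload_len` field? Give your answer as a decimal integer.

`payload_len` is the first field, at byte offset 0, occupying 8 bytes.
Bytes at offsets 0..7: AD E6 FD 8E E4 E7 F8 67.
In little-endian order the low byte comes first in memory.
Reassemble most-significant byte first: 67 F8 E7 E4 8E FD E6 AD → 0x67F8E7E48EFDE6AD.
0x67F8E7E48EFDE6AD = 7491992948968384173.

7491992948968384173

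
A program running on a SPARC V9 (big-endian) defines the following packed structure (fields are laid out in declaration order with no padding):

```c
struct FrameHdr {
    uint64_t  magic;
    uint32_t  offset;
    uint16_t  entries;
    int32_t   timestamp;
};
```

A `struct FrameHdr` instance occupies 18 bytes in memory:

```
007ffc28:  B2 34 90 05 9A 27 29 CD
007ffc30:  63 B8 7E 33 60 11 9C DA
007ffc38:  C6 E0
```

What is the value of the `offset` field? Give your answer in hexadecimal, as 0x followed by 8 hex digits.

`offset` follows `magic` (8 bytes), so it starts at byte offset 8 and occupies 4 bytes.
Bytes at offsets 8..11: 63 B8 7E 33.
Big-endian: lowest address holds the most-significant byte.
The bytes are already most-significant first: 0x63B87E33.

0x63B87E33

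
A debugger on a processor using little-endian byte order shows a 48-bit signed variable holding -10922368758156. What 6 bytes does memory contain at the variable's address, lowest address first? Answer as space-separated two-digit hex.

Two's complement of -10922368758156 in 48 bits: 10922368758156 = 0x09EF0FE8F18C; invert → 0xF610F0170E73; add 1 → 0xF610F0170E74.
Split into bytes (most-significant first): F6 10 F0 17 0E 74.
In little-endian order the low byte comes first in memory.
So at ascending addresses the bytes are 74 0E 17 F0 10 F6.

74 0E 17 F0 10 F6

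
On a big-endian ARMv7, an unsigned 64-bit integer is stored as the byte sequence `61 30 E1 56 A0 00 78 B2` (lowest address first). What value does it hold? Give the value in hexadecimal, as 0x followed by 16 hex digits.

Big-endian stores the most-significant byte at the lowest address.
The bytes are already most-significant first: 0x6130E156A00078B2.

0x6130E156A00078B2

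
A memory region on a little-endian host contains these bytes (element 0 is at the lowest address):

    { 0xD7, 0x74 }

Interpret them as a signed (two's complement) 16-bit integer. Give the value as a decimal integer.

Little-endian: lowest address holds the least-significant byte.
Reassemble most-significant byte first: 74 D7 → 0x74D7.
0x74D7 = 29911.

29911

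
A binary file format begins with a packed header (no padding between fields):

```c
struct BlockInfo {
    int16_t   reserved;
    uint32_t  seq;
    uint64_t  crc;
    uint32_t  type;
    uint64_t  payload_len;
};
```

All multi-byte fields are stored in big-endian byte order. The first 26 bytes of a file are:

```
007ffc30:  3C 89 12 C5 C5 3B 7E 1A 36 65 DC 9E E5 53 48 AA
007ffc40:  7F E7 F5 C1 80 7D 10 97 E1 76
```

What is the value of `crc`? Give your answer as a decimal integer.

9086635009294394707

`crc` follows `reserved` (2 B), `seq` (4 B), so it starts at offset 2 + 4 = 6 and occupies 8 bytes.
Bytes at offsets 6..13: 7E 1A 36 65 DC 9E E5 53.
Big-endian: lowest address holds the most-significant byte.
The bytes are already most-significant first: 0x7E1A3665DC9EE553.
0x7E1A3665DC9EE553 = 9086635009294394707.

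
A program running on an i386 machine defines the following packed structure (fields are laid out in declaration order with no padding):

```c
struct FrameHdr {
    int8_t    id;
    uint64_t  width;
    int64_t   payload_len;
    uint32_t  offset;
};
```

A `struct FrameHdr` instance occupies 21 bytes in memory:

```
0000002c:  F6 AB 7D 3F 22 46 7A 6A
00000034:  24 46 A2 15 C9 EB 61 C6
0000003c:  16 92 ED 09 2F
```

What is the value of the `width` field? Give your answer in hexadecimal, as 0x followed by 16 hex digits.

0x246A7A46223F7DAB

`width` follows `id` (1 byte), so it starts at byte offset 1 and occupies 8 bytes.
Bytes at offsets 1..8: AB 7D 3F 22 46 7A 6A 24.
In little-endian order the low byte comes first in memory.
Reassemble most-significant byte first: 24 6A 7A 46 22 3F 7D AB → 0x246A7A46223F7DAB.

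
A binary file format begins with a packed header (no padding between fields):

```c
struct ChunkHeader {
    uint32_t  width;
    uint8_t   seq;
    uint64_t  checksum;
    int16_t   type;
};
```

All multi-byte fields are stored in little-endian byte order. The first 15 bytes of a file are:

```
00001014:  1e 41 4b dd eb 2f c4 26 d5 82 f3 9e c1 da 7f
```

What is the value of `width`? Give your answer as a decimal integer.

3712696606

`width` is the first field, at byte offset 0, occupying 4 bytes.
Bytes at offsets 0..3: 1E 41 4B DD.
Little-endian: lowest address holds the least-significant byte.
Reassemble most-significant byte first: DD 4B 41 1E → 0xDD4B411E.
0xDD4B411E = 3712696606.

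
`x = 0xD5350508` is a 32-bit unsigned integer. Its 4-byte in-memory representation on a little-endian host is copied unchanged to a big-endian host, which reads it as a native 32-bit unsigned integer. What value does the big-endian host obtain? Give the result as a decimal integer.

134559189

Stored little-endian, the bytes at ascending addresses are 08 05 35 D5.
Read back as big-endian, the last byte is least significant, giving 0x080535D5.
0x080535D5 = 134559189.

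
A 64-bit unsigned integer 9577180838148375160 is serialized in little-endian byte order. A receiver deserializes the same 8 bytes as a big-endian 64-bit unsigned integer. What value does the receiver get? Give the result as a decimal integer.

9577180838148375160 in 64-bit hexadecimal is 0x84E8FB3AEF830278.
Stored little-endian, the bytes at ascending addresses are 78 02 83 EF 3A FB E8 84.
Read back as big-endian, the last byte is least significant, giving 0x780283EF3AFBE884.
0x780283EF3AFBE884 = 8647619298014783620.

8647619298014783620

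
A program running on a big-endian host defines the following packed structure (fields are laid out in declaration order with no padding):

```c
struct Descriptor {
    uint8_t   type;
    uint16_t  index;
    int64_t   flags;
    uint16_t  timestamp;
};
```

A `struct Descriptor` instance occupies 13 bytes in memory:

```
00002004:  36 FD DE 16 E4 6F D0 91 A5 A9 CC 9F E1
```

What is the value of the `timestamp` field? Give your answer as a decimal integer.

`timestamp` follows `type` (1 B), `index` (2 B), `flags` (8 B), so it starts at offset 1 + 2 + 8 = 11 and occupies 2 bytes.
Bytes at offsets 11..12: 9F E1.
Big-endian stores the most-significant byte at the lowest address.
The bytes are already most-significant first: 0x9FE1.
0x9FE1 = 40929.

40929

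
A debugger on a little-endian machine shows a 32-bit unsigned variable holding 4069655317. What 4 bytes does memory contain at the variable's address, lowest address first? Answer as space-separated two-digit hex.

4069655317 in hexadecimal, padded to 32 bits, is 0xF2920315.
Split into bytes (most-significant first): F2 92 03 15.
Little-endian stores the least-significant byte at the lowest address.
So at ascending addresses the bytes are 15 03 92 F2.

15 03 92 F2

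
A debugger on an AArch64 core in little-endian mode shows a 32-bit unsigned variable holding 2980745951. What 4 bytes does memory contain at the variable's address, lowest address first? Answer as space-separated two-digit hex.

DF 92 AA B1

2980745951 in hexadecimal, padded to 32 bits, is 0xB1AA92DF.
Split into bytes (most-significant first): B1 AA 92 DF.
In little-endian order the low byte comes first in memory.
So at ascending addresses the bytes are DF 92 AA B1.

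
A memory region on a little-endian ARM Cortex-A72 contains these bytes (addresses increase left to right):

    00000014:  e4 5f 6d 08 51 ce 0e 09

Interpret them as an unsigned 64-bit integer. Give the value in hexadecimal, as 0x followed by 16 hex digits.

0x090ECE51086D5FE4

Little-endian stores the least-significant byte at the lowest address.
Reassemble most-significant byte first: 09 0E CE 51 08 6D 5F E4 → 0x090ECE51086D5FE4.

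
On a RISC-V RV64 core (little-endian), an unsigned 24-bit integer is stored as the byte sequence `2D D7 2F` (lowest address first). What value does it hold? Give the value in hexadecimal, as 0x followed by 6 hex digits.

Little-endian: lowest address holds the least-significant byte.
Reassemble most-significant byte first: 2F D7 2D → 0x2FD72D.

0x2FD72D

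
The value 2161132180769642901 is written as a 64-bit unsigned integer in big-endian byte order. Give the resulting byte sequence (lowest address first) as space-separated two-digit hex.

1D FD E2 44 AB 70 99 95

2161132180769642901 in hexadecimal, padded to 64 bits, is 0x1DFDE244AB709995.
Split into bytes (most-significant first): 1D FD E2 44 AB 70 99 95.
In big-endian order the high byte comes first in memory.
So the memory order matches the most-significant-first order: 1D FD E2 44 AB 70 99 95.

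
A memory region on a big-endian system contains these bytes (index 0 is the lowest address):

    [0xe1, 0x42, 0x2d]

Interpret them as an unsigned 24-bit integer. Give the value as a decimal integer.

Big-endian stores the most-significant byte at the lowest address.
The bytes are already most-significant first: 0xE1422D.
0xE1422D = 14762541.

14762541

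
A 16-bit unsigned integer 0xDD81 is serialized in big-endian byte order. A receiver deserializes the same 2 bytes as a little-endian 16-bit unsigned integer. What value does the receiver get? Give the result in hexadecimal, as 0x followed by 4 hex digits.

0x81DD

Stored big-endian, the bytes at ascending addresses are DD 81.
Read back as little-endian, the first byte is least significant, giving 0x81DD.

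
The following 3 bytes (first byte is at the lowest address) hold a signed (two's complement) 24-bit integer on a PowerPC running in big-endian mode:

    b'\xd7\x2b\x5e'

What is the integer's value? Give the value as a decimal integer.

In big-endian order the high byte comes first in memory.
The bytes are already most-significant first: 0xD72B5E.
Top bit is set, so as a signed 24-bit value this is 0xD72B5E − 2^24 = -2675874.

-2675874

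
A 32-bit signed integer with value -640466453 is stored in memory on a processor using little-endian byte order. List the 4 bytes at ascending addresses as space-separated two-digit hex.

EB 41 D3 D9

Two's complement of -640466453 in 32 bits: 640466453 = 0x262CBE15; invert → 0xD9D341EA; add 1 → 0xD9D341EB.
Split into bytes (most-significant first): D9 D3 41 EB.
Little-endian: lowest address holds the least-significant byte.
So at ascending addresses the bytes are EB 41 D3 D9.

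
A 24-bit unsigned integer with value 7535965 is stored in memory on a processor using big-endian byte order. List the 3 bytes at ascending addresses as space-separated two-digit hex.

7535965 in hexadecimal, padded to 24 bits, is 0x72FD5D.
Split into bytes (most-significant first): 72 FD 5D.
In big-endian order the high byte comes first in memory.
So the memory order matches the most-significant-first order: 72 FD 5D.

72 FD 5D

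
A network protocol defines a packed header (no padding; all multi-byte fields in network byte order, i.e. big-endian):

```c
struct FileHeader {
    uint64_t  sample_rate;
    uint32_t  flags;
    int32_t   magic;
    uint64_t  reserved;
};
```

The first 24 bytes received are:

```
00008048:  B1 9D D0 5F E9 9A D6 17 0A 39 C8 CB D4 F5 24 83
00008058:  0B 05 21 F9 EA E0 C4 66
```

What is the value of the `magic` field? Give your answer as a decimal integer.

-722131837

`magic` follows `sample_rate` (8 B), `flags` (4 B), so it starts at offset 8 + 4 = 12 and occupies 4 bytes.
Bytes at offsets 12..15: D4 F5 24 83.
Big-endian stores the most-significant byte at the lowest address.
The bytes are already most-significant first: 0xD4F52483.
Top bit is set, so as a signed 32-bit value this is 0xD4F52483 − 2^32 = -722131837.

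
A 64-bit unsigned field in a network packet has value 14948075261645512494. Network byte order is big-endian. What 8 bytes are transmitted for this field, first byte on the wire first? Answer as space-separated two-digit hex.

CF 72 3B 40 8E 2F 5F 2E

14948075261645512494 in hexadecimal, padded to 64 bits, is 0xCF723B408E2F5F2E.
Split into bytes (most-significant first): CF 72 3B 40 8E 2F 5F 2E.
In big-endian order the high byte comes first in memory.
So the memory order matches the most-significant-first order: CF 72 3B 40 8E 2F 5F 2E.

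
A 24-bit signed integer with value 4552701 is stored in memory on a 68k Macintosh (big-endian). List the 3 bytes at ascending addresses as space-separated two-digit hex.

4552701 in hexadecimal, padded to 24 bits, is 0x4577FD.
Split into bytes (most-significant first): 45 77 FD.
Big-endian stores the most-significant byte at the lowest address.
So the memory order matches the most-significant-first order: 45 77 FD.

45 77 FD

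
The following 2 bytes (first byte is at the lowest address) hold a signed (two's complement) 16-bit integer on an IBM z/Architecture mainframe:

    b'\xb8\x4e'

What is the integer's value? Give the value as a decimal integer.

In big-endian order the high byte comes first in memory.
The bytes are already most-significant first: 0xB84E.
Top bit is set, so as a signed 16-bit value this is 0xB84E − 2^16 = -18354.

-18354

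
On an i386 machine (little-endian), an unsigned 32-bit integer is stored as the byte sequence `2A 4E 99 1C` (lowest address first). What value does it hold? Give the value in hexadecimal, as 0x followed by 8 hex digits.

0x1C994E2A

Little-endian: lowest address holds the least-significant byte.
Reassemble most-significant byte first: 1C 99 4E 2A → 0x1C994E2A.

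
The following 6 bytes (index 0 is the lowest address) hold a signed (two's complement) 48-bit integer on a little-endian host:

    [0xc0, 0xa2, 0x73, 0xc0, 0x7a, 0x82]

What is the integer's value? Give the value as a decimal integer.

In little-endian order the low byte comes first in memory.
Reassemble most-significant byte first: 82 7A C0 73 A2 C0 → 0x827AC073A2C0.
Top bit is set, so as a signed 48-bit value this is 0x827AC073A2C0 − 2^48 = -138011250285888.

-138011250285888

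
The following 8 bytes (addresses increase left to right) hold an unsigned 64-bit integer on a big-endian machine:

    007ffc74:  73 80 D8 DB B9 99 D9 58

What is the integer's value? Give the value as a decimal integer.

8322890549603981656

Big-endian stores the most-significant byte at the lowest address.
The bytes are already most-significant first: 0x7380D8DBB999D958.
0x7380D8DBB999D958 = 8322890549603981656.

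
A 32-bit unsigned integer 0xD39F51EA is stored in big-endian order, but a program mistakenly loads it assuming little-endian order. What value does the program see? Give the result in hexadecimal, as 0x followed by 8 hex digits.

Stored big-endian, the bytes at ascending addresses are D3 9F 51 EA.
Read back as little-endian, the first byte is least significant, giving 0xEA519FD3.

0xEA519FD3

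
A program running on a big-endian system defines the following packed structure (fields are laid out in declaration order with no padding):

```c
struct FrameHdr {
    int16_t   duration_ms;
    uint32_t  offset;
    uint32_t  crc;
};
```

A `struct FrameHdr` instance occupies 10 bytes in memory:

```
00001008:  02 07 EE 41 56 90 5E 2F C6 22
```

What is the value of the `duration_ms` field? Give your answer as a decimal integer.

519

`duration_ms` is the first field, at byte offset 0, occupying 2 bytes.
Bytes at offsets 0..1: 02 07.
In big-endian order the high byte comes first in memory.
The bytes are already most-significant first: 0x0207.
0x0207 = 519.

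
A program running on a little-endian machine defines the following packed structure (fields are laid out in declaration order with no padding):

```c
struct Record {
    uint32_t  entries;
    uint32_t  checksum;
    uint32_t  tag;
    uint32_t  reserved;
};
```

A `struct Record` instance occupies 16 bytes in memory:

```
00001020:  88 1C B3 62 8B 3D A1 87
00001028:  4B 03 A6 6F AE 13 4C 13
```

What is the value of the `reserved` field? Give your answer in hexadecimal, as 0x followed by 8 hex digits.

`reserved` follows `entries` (4 B), `checksum` (4 B), `tag` (4 B), so it starts at offset 4 + 4 + 4 = 12 and occupies 4 bytes.
Bytes at offsets 12..15: AE 13 4C 13.
In little-endian order the low byte comes first in memory.
Reassemble most-significant byte first: 13 4C 13 AE → 0x134C13AE.

0x134C13AE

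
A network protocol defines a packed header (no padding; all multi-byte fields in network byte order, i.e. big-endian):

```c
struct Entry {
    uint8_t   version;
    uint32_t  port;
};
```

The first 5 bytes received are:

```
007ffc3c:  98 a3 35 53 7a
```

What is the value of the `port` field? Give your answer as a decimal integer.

`port` follows `version` (1 byte), so it starts at byte offset 1 and occupies 4 bytes.
Bytes at offsets 1..4: A3 35 53 7A.
Big-endian stores the most-significant byte at the lowest address.
The bytes are already most-significant first: 0xA335537A.
0xA335537A = 2738180986.

2738180986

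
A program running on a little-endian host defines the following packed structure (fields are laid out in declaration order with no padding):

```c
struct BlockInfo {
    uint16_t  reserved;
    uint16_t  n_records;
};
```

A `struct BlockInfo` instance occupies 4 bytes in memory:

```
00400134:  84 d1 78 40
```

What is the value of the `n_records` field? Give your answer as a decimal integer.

`n_records` follows `reserved` (2 bytes), so it starts at byte offset 2 and occupies 2 bytes.
Bytes at offsets 2..3: 78 40.
Little-endian: lowest address holds the least-significant byte.
Reassemble most-significant byte first: 40 78 → 0x4078.
0x4078 = 16504.

16504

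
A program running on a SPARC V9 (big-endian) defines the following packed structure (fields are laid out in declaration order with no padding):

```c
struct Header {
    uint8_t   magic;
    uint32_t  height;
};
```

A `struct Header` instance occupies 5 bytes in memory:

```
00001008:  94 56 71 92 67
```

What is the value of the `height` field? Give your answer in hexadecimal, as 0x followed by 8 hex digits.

`height` follows `magic` (1 byte), so it starts at byte offset 1 and occupies 4 bytes.
Bytes at offsets 1..4: 56 71 92 67.
In big-endian order the high byte comes first in memory.
The bytes are already most-significant first: 0x56719267.

0x56719267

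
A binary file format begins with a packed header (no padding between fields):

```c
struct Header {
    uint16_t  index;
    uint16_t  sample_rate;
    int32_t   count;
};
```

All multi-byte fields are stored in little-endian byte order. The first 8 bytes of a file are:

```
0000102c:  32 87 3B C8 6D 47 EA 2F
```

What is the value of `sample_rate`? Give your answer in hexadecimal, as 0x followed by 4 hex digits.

`sample_rate` follows `index` (2 bytes), so it starts at byte offset 2 and occupies 2 bytes.
Bytes at offsets 2..3: 3B C8.
In little-endian order the low byte comes first in memory.
Reassemble most-significant byte first: C8 3B → 0xC83B.

0xC83B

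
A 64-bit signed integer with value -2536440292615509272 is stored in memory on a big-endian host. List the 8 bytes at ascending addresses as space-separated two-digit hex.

DC CC C0 FE 14 AA 2A E8

Two's complement of -2536440292615509272 in 64 bits: 2536440292615509272 = 0x23333F01EB55D518; invert → 0xDCCCC0FE14AA2AE7; add 1 → 0xDCCCC0FE14AA2AE8.
Split into bytes (most-significant first): DC CC C0 FE 14 AA 2A E8.
In big-endian order the high byte comes first in memory.
So the memory order matches the most-significant-first order: DC CC C0 FE 14 AA 2A E8.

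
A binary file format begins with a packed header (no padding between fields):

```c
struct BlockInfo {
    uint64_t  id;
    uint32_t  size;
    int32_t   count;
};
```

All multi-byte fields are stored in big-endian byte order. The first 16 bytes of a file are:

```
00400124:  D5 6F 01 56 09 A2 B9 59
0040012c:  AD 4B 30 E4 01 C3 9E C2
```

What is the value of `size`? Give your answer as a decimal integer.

2907386084

`size` follows `id` (8 bytes), so it starts at byte offset 8 and occupies 4 bytes.
Bytes at offsets 8..11: AD 4B 30 E4.
In big-endian order the high byte comes first in memory.
The bytes are already most-significant first: 0xAD4B30E4.
0xAD4B30E4 = 2907386084.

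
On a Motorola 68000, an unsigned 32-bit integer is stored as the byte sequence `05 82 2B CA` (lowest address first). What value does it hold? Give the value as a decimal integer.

92416970

In big-endian order the high byte comes first in memory.
The bytes are already most-significant first: 0x05822BCA.
0x05822BCA = 92416970.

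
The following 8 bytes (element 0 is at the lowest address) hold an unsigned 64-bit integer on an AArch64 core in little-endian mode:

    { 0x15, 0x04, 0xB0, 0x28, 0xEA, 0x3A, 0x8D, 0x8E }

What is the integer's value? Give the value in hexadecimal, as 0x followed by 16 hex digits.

In little-endian order the low byte comes first in memory.
Reassemble most-significant byte first: 8E 8D 3A EA 28 B0 04 15 → 0x8E8D3AEA28B00415.

0x8E8D3AEA28B00415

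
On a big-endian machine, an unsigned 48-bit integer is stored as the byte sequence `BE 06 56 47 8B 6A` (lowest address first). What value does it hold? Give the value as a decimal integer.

Big-endian stores the most-significant byte at the lowest address.
The bytes are already most-significant first: 0xBE0656478B6A.
0xBE0656478B6A = 208934426610538.

208934426610538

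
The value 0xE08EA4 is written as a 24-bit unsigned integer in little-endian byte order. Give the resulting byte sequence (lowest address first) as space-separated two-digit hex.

A4 8E E0

Split into bytes (most-significant first): E0 8E A4.
Little-endian: lowest address holds the least-significant byte.
So at ascending addresses the bytes are A4 8E E0.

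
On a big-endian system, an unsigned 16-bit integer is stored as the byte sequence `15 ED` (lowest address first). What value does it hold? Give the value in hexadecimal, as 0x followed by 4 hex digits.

Big-endian stores the most-significant byte at the lowest address.
The bytes are already most-significant first: 0x15ED.

0x15ED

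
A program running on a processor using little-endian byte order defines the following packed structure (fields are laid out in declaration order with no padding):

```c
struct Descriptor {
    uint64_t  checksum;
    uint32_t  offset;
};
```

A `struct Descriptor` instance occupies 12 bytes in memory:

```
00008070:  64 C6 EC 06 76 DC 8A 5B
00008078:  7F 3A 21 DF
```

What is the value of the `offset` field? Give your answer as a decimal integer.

`offset` follows `checksum` (8 bytes), so it starts at byte offset 8 and occupies 4 bytes.
Bytes at offsets 8..11: 7F 3A 21 DF.
Little-endian: lowest address holds the least-significant byte.
Reassemble most-significant byte first: DF 21 3A 7F → 0xDF213A7F.
0xDF213A7F = 3743496831.

3743496831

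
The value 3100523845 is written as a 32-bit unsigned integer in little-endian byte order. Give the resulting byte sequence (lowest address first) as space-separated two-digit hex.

45 3D CE B8

3100523845 in hexadecimal, padded to 32 bits, is 0xB8CE3D45.
Split into bytes (most-significant first): B8 CE 3D 45.
Little-endian stores the least-significant byte at the lowest address.
So at ascending addresses the bytes are 45 3D CE B8.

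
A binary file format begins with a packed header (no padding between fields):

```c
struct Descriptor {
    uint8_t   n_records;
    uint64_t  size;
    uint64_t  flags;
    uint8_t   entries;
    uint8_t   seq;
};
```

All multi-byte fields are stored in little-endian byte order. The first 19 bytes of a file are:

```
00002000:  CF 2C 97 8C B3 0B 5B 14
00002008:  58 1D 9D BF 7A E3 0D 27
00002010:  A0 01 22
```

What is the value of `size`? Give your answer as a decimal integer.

`size` follows `n_records` (1 byte), so it starts at byte offset 1 and occupies 8 bytes.
Bytes at offsets 1..8: 2C 97 8C B3 0B 5B 14 58.
Little-endian: lowest address holds the least-significant byte.
Reassemble most-significant byte first: 58 14 5B 0B B3 8C 97 2C → 0x58145B0BB38C972C.
0x58145B0BB38C972C = 6346797880686974764.

6346797880686974764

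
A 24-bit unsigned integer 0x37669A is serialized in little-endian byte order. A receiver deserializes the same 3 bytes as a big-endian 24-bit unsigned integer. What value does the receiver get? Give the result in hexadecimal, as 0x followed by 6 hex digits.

Stored little-endian, the bytes at ascending addresses are 9A 66 37.
Read back as big-endian, the last byte is least significant, giving 0x9A6637.

0x9A6637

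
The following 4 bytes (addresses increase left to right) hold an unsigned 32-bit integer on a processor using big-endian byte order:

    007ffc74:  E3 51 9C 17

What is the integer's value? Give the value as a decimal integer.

3813776407

Big-endian stores the most-significant byte at the lowest address.
The bytes are already most-significant first: 0xE3519C17.
0xE3519C17 = 3813776407.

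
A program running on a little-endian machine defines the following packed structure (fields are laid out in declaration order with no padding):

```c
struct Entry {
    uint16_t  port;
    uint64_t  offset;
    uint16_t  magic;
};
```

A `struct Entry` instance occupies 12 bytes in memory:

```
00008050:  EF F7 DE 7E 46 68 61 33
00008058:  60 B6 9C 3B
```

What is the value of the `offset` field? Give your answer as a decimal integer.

`offset` follows `port` (2 bytes), so it starts at byte offset 2 and occupies 8 bytes.
Bytes at offsets 2..9: DE 7E 46 68 61 33 60 B6.
In little-endian order the low byte comes first in memory.
Reassemble most-significant byte first: B6 60 33 61 68 46 7E DE → 0xB660336168467EDE.
0xB660336168467EDE = 13141560206121402078.

13141560206121402078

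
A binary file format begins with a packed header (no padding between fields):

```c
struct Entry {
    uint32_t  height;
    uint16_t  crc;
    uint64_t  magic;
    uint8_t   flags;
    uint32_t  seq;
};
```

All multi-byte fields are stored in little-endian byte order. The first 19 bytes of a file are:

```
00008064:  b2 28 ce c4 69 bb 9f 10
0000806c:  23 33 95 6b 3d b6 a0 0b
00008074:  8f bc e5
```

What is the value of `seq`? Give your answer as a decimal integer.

`seq` follows `height` (4 B), `crc` (2 B), `magic` (8 B), `flags` (1 B), so it starts at offset 4 + 2 + 8 + 1 = 15 and occupies 4 bytes.
Bytes at offsets 15..18: 0B 8F BC E5.
In little-endian order the low byte comes first in memory.
Reassemble most-significant byte first: E5 BC 8F 0B → 0xE5BC8F0B.
0xE5BC8F0B = 3854339851.

3854339851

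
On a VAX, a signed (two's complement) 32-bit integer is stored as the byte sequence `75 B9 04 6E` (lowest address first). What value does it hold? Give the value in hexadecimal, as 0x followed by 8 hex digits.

Little-endian: lowest address holds the least-significant byte.
Reassemble most-significant byte first: 6E 04 B9 75 → 0x6E04B975.

0x6E04B975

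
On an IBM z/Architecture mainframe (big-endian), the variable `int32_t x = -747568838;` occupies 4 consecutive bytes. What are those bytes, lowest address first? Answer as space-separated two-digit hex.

D3 71 01 3A

Two's complement of -747568838 in 32 bits: 747568838 = 0x2C8EFEC6; invert → 0xD3710139; add 1 → 0xD371013A.
Split into bytes (most-significant first): D3 71 01 3A.
Big-endian: lowest address holds the most-significant byte.
So the memory order matches the most-significant-first order: D3 71 01 3A.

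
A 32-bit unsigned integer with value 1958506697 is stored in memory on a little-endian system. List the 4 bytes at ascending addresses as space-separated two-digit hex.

1958506697 in hexadecimal, padded to 32 bits, is 0x74BC70C9.
Split into bytes (most-significant first): 74 BC 70 C9.
Little-endian stores the least-significant byte at the lowest address.
So at ascending addresses the bytes are C9 70 BC 74.

C9 70 BC 74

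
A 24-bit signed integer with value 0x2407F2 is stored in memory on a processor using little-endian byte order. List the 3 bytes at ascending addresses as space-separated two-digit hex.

Split into bytes (most-significant first): 24 07 F2.
Little-endian stores the least-significant byte at the lowest address.
So at ascending addresses the bytes are F2 07 24.

F2 07 24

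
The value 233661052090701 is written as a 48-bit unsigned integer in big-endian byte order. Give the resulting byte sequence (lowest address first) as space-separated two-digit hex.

233661052090701 in hexadecimal, padded to 48 bits, is 0xD4837401F94D.
Split into bytes (most-significant first): D4 83 74 01 F9 4D.
Big-endian stores the most-significant byte at the lowest address.
So the memory order matches the most-significant-first order: D4 83 74 01 F9 4D.

D4 83 74 01 F9 4D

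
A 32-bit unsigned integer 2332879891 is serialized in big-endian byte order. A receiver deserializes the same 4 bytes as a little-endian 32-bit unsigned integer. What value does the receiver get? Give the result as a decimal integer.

2332879891 in 32-bit hexadecimal is 0x8B0CEC13.
Stored big-endian, the bytes at ascending addresses are 8B 0C EC 13.
Read back as little-endian, the first byte is least significant, giving 0x13EC0C8B.
0x13EC0C8B = 334236811.

334236811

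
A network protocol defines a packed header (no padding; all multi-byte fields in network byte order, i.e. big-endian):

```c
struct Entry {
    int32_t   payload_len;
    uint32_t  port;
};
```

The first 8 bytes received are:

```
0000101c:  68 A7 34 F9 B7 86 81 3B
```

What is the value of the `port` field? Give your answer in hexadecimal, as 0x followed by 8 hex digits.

`port` follows `payload_len` (4 bytes), so it starts at byte offset 4 and occupies 4 bytes.
Bytes at offsets 4..7: B7 86 81 3B.
In big-endian order the high byte comes first in memory.
The bytes are already most-significant first: 0xB786813B.

0xB786813B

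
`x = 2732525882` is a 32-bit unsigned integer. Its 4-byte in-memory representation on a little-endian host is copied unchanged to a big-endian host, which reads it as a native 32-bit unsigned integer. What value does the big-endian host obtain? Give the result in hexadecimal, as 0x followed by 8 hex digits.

0x3A09DFA2

2732525882 in 32-bit hexadecimal is 0xA2DF093A.
Stored little-endian, the bytes at ascending addresses are 3A 09 DF A2.
Read back as big-endian, the last byte is least significant, giving 0x3A09DFA2.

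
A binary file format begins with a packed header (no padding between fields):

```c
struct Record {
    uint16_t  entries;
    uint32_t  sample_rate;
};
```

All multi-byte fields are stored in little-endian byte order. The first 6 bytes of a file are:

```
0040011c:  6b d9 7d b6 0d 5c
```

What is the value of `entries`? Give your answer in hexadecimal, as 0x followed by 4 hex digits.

`entries` is the first field, at byte offset 0, occupying 2 bytes.
Bytes at offsets 0..1: 6B D9.
Little-endian: lowest address holds the least-significant byte.
Reassemble most-significant byte first: D9 6B → 0xD96B.

0xD96B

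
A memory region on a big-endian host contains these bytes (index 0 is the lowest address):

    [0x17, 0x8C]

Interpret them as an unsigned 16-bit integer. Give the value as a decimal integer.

In big-endian order the high byte comes first in memory.
The bytes are already most-significant first: 0x178C.
0x178C = 6028.

6028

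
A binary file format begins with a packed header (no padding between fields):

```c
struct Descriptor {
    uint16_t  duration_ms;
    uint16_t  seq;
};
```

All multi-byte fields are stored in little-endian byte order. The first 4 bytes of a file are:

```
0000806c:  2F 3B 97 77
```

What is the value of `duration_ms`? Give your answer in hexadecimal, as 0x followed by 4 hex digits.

0x3B2F

`duration_ms` is the first field, at byte offset 0, occupying 2 bytes.
Bytes at offsets 0..1: 2F 3B.
Little-endian: lowest address holds the least-significant byte.
Reassemble most-significant byte first: 3B 2F → 0x3B2F.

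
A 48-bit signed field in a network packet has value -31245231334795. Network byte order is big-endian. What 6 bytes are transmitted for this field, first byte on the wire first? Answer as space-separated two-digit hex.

Two's complement of -31245231334795 in 48 bits: 31245231334795 = 0x1C6AD8EA258B; invert → 0xE3952715DA74; add 1 → 0xE3952715DA75.
Split into bytes (most-significant first): E3 95 27 15 DA 75.
In big-endian order the high byte comes first in memory.
So the memory order matches the most-significant-first order: E3 95 27 15 DA 75.

E3 95 27 15 DA 75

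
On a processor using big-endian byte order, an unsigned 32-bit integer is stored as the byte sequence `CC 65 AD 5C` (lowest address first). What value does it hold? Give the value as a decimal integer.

3429215580

In big-endian order the high byte comes first in memory.
The bytes are already most-significant first: 0xCC65AD5C.
0xCC65AD5C = 3429215580.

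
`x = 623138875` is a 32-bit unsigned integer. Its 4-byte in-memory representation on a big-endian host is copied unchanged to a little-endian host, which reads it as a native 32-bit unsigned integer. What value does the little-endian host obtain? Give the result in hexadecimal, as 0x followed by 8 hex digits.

623138875 in 32-bit hexadecimal is 0x2524583B.
Stored big-endian, the bytes at ascending addresses are 25 24 58 3B.
Read back as little-endian, the first byte is least significant, giving 0x3B582425.

0x3B582425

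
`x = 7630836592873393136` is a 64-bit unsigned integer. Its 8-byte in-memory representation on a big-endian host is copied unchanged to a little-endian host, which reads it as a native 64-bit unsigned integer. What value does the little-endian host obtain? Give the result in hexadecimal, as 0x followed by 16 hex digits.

0xF04B4589732DE669

7630836592873393136 in 64-bit hexadecimal is 0x69E62D7389454BF0.
Stored big-endian, the bytes at ascending addresses are 69 E6 2D 73 89 45 4B F0.
Read back as little-endian, the first byte is least significant, giving 0xF04B4589732DE669.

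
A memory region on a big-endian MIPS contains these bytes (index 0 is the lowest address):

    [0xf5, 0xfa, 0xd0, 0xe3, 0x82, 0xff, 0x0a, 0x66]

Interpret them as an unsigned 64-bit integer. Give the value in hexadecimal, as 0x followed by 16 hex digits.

Big-endian stores the most-significant byte at the lowest address.
The bytes are already most-significant first: 0xF5FAD0E382FF0A66.

0xF5FAD0E382FF0A66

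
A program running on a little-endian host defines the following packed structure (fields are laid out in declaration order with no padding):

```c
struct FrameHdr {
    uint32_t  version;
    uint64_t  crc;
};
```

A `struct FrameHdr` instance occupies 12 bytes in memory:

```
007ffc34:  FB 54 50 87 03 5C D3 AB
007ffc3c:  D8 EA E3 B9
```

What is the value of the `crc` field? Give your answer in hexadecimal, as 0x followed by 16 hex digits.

0xB9E3EAD8ABD35C03

`crc` follows `version` (4 bytes), so it starts at byte offset 4 and occupies 8 bytes.
Bytes at offsets 4..11: 03 5C D3 AB D8 EA E3 B9.
Little-endian: lowest address holds the least-significant byte.
Reassemble most-significant byte first: B9 E3 EA D8 AB D3 5C 03 → 0xB9E3EAD8ABD35C03.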